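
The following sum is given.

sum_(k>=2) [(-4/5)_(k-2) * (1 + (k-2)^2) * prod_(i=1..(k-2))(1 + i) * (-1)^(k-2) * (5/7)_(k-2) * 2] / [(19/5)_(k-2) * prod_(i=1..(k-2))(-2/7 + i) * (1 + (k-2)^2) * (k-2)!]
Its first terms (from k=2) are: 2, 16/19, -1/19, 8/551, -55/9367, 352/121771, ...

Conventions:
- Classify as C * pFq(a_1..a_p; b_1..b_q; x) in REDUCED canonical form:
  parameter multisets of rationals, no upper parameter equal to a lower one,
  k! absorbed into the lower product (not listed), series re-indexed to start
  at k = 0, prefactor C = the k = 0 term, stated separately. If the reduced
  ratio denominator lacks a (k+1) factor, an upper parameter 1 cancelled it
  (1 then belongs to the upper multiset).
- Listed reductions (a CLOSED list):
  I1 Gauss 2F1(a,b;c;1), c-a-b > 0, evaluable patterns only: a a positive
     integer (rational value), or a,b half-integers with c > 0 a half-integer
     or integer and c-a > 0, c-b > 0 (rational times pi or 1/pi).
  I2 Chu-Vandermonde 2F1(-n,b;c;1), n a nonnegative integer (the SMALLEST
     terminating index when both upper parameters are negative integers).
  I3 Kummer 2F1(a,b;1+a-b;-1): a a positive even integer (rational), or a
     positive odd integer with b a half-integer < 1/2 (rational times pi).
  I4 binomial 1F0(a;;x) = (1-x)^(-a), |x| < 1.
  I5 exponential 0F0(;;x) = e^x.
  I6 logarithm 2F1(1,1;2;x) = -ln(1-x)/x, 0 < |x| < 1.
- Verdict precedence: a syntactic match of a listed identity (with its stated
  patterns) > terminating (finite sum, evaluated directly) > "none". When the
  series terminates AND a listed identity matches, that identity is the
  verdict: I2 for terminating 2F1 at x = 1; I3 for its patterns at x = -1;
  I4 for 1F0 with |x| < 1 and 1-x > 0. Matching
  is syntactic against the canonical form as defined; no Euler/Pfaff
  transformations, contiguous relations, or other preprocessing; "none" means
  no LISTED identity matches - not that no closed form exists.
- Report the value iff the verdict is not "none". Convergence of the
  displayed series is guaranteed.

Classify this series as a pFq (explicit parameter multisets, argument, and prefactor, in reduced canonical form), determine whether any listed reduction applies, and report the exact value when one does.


This is 2 * 2F1(-4/5, 2; 19/5; -1) in reduced canonical form. Verdict: this is Kummer (I3) (x = -1; c = 19/5 equals 1+a-b for upper {-4/5, 2}: listed pattern). Hence: 14/5.

Key observation: with t_0 = 2, the running product (C = 2) telescopes to a rising factorial.
Term ratio: r(k) = (-1) * (k-4/5) (k+2) / [(k+19/5) (k+1)] - rational in k, leading ratio (-1); with t_0 = 2, classification follows.


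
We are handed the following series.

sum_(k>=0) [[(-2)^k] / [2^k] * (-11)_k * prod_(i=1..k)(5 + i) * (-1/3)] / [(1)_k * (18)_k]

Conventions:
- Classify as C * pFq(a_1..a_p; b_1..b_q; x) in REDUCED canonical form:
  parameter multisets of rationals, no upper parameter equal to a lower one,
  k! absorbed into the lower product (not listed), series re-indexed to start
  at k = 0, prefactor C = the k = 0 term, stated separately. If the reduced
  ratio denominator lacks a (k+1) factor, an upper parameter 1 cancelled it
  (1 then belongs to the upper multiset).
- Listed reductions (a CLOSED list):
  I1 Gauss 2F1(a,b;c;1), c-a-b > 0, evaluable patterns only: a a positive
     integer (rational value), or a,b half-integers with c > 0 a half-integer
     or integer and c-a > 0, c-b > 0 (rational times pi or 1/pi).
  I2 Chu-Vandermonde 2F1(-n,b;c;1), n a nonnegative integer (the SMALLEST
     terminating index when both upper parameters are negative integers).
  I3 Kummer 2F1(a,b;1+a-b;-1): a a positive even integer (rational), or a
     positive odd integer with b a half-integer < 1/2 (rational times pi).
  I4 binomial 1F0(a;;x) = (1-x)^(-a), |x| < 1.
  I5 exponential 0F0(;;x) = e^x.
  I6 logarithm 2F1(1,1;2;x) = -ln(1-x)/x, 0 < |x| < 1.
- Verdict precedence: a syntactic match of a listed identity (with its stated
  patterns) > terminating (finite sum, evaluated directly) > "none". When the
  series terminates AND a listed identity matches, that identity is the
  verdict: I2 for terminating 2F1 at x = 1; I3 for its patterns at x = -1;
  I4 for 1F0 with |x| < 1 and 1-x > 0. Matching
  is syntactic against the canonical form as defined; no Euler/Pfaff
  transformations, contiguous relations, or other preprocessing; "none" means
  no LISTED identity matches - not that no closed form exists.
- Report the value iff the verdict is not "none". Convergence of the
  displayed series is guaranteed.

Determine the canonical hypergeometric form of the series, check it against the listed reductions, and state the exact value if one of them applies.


Prefactor -1/3, argument -1: 2F1 with upper {-11, 6} over lower {18}. Verdict: this is the Kummer evaluation I3 (x = -1; c = 18 equals 1+a-b for upper {-11, 6}: listed pattern). Value: -34/3.

Structural cue: with t_0 = -1/3, the running product (C = -1/3, x = -1) telescopes to a rising factorial.
Step ratio: r(k) = (-1) * (k-11) (k+6) / [(k+18) (k+1)] - rational in k. x = (-1); t_0 = -1/3; negate the roots.


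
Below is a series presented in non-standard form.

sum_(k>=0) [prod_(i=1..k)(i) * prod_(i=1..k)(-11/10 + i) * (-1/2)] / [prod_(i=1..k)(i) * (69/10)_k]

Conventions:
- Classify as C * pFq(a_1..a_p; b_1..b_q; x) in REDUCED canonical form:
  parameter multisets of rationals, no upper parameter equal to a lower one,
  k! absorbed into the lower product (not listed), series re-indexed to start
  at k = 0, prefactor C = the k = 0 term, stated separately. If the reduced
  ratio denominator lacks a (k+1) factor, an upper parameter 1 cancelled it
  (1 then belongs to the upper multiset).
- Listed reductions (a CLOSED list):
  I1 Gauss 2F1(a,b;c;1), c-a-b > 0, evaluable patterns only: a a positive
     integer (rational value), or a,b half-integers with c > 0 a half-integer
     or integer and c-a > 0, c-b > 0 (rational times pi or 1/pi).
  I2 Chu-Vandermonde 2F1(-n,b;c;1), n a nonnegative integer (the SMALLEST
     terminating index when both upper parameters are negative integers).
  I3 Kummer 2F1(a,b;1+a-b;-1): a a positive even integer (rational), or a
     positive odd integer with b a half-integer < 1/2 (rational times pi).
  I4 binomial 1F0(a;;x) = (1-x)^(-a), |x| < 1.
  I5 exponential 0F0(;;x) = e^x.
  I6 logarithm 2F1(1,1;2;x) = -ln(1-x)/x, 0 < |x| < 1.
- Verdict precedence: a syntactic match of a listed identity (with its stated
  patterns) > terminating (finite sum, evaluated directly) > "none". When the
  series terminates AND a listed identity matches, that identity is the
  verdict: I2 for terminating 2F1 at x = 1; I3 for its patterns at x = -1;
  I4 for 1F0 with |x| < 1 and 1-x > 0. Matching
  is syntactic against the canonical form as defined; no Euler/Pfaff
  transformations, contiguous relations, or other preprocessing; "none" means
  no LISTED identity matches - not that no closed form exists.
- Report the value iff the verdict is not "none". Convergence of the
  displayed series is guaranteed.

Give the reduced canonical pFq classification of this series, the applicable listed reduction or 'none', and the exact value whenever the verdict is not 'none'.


At argument 1: a 2F1 with upper {-1/10, 1}, lower {69/10}, scaled by C = -1/2. Verdict at x = 1: Gauss (I1, integer-parameter pattern) matches (x = 1: the Gamma ratio telescopes since c-a-b = 6 > 0 and a = 1 in Z>0). Value: -59/120.

Key step: t_0 being -1/2, the running product (prefactor -1/2) telescopes to a rising factorial.
Term ratio: r(k) = 1 * (k-1/10) (k+1) / [(k+69/10) (k+1)] - rational in k. x = 1; t_0 = -1/2; negate the roots.


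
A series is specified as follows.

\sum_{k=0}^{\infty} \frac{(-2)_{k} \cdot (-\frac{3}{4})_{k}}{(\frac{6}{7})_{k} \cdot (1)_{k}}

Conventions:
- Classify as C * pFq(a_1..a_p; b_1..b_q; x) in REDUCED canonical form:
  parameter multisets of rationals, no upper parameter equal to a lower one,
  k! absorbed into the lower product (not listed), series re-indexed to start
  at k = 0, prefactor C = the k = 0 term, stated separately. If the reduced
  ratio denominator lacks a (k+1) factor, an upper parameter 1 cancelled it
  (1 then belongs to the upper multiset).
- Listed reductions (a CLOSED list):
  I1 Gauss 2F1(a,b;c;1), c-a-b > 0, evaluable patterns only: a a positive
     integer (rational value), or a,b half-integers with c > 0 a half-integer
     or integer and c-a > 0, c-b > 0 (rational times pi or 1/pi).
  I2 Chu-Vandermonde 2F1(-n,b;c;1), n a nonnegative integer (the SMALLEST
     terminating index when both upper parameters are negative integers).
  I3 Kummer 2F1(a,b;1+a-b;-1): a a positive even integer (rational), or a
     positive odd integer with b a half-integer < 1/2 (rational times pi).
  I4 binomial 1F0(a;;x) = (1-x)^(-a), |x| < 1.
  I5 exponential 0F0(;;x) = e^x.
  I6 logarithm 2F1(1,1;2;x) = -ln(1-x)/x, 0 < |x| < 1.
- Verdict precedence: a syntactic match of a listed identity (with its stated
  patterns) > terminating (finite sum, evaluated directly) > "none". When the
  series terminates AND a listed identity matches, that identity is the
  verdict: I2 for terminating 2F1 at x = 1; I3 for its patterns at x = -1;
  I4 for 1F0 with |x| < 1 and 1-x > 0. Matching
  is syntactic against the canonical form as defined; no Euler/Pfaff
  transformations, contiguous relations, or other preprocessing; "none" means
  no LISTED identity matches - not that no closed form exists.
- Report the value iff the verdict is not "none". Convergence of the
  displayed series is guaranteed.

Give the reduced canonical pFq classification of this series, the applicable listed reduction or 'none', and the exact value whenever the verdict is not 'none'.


At argument 1: a 2F1 with upper {-2, -\frac{3}{4}}, lower {\frac{6}{7}}, scaled by C = 1. Verdict: Chu-Vandermonde (I2) matches (terminating 2F1 at x = 1 with n = 2, b = -3/4, c = \frac{6}{7}). Exact value: \frac{1095}{416}.

First insight: from the first term 1: (1)_k (prefactor 1) is k! itself.
Consecutive-term ratio: r(k) = 1 * (k-2) (k-\frac{3}{4}) / [(k+\frac{6}{7}) (k+1)] - poly over poly, x = 1 from leading terms; C = 1 at k = 0.


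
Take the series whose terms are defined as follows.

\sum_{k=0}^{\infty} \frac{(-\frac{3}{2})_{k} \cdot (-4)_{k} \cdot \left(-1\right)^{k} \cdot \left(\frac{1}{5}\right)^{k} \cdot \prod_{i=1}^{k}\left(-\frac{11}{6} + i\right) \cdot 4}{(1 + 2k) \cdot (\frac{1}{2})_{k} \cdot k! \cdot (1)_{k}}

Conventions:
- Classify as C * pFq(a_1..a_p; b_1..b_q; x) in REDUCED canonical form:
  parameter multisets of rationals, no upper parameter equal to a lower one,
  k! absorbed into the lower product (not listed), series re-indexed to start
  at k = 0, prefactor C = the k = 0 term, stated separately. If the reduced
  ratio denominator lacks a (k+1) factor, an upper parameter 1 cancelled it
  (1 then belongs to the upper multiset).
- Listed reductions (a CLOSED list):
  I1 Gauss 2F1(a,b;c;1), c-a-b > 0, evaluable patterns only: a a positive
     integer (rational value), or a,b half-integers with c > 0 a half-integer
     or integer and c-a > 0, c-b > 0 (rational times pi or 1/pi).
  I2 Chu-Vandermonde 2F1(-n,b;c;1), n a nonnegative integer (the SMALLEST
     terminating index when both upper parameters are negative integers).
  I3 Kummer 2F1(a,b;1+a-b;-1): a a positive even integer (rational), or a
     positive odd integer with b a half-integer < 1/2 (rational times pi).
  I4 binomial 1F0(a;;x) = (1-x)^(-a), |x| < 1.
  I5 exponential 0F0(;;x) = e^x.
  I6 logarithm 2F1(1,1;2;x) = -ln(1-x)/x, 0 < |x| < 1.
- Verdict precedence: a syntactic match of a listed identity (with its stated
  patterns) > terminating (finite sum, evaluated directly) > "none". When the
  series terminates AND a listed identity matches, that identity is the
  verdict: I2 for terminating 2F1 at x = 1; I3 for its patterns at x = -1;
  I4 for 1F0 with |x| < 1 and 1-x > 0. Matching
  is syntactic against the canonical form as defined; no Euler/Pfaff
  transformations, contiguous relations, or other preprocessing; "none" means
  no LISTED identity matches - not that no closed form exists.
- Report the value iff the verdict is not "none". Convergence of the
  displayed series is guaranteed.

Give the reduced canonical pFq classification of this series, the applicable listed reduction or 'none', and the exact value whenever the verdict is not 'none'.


The tell: with t_0 = 4, the lower (2k+1) factor (prefactor 4) shifts a half-integer Pochhammer.
Step ratio: r(k) = -\frac{1}{5} * (k-4) (k-\frac{3}{2}) (k-\frac{5}{6}) / [(k+1) (k+\frac{3}{2}) (k+1)] - rational in k. x = -\frac{1}{5}; t_0 = 4; negate the roots.

Reduced: x = -\frac{1}{5}, 3F2, upper = {-4, -\frac{3}{2}, -\frac{5}{6}}, lower = {1, \frac{3}{2}}, C = 4. Verdict: terminating. With -4 upstairs the series is a 5-term polynomial sum; evaluated term by term. Sum: \frac{97004147}{14580000}.


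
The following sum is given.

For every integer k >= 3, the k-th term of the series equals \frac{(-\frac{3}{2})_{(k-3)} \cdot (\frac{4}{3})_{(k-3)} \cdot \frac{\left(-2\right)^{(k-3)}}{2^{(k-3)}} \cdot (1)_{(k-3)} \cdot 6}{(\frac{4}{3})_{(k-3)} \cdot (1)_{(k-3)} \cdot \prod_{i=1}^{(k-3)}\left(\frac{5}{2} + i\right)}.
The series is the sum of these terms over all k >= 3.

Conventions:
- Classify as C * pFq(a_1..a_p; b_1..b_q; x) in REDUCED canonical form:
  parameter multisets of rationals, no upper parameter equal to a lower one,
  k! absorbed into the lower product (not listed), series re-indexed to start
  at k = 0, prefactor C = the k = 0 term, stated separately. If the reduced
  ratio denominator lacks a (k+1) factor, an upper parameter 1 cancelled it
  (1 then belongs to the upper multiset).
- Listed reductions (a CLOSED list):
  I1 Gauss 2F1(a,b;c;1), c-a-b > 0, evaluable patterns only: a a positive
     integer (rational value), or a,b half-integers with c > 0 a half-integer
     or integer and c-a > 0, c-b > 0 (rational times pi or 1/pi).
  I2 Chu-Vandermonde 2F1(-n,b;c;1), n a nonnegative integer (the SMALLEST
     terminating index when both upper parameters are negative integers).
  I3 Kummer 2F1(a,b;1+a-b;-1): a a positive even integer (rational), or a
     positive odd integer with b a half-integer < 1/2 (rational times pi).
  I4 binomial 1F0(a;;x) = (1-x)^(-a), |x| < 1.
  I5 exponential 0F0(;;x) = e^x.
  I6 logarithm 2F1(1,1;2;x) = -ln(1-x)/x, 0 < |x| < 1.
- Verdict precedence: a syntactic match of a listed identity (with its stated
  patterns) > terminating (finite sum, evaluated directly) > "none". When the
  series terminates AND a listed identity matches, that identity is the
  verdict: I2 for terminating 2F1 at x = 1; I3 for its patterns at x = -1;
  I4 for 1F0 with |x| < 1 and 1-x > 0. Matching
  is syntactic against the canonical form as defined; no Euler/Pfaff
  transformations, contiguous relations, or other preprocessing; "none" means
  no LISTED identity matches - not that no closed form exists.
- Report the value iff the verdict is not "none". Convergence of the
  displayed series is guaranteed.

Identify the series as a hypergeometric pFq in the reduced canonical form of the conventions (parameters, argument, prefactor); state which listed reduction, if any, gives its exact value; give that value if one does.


This is 6 * 2F1(-\frac{3}{2}, 1; \frac{7}{2}; -1) in reduced canonical form. Verdict: the Kummer evaluation I3 matches (x = -1; c = \frac{7}{2} equals 1+a-b for upper {-\frac{3}{2}, 1}: listed pattern). Exact value: \frac{45}{16} \cdot \pi.

Key observation: t_0 = 6 here, and the parameter 4/3 appears in both the upper and lower lists and cancels.
Ratio: r(k) = -1 * (k-\frac{3}{2}) (k+1) / [(k+\frac{7}{2}) (k+1)] - rational; roots negated = parameters, x = -1, C = 6.


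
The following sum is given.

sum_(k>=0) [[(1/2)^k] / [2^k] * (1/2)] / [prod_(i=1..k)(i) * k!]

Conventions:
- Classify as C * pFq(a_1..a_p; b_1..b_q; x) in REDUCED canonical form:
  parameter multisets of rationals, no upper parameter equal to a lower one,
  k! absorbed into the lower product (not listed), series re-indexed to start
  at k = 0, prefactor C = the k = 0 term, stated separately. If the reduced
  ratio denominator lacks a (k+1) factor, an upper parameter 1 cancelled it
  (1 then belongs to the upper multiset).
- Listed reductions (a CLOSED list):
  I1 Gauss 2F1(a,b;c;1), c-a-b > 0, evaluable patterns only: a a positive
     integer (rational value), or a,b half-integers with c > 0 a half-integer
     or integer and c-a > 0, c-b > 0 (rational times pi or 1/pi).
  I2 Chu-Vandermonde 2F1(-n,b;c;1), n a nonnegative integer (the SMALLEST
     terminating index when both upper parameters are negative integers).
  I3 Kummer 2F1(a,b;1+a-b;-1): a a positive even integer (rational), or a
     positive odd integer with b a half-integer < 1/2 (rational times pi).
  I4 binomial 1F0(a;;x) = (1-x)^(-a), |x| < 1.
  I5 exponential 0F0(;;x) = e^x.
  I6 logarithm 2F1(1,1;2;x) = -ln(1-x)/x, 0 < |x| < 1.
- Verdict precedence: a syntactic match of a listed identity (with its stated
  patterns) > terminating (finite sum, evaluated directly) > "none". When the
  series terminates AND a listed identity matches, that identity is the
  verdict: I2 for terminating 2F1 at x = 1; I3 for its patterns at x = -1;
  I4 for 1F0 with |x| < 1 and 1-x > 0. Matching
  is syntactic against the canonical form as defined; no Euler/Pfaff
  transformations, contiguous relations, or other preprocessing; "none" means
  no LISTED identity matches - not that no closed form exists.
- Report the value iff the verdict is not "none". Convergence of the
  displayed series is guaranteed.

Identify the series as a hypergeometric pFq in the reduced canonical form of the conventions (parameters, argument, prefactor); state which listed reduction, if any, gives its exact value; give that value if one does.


Prefactor 1/2, argument 1/4: 0F1 with upper {-} over lower {1}. Verdict: none here - no I1-I6 shape fits x = 1/4 with lower {1}.

First insight: t_0 being 1/2, the denominator's factorial ratio (C = 1/2) is a lower Pochhammer.
Ratio: r(k) = (1/4) * 1 / [(k+1) (k+1)] - rational; roots negated = parameters, x = (1/4), C = 1/2.


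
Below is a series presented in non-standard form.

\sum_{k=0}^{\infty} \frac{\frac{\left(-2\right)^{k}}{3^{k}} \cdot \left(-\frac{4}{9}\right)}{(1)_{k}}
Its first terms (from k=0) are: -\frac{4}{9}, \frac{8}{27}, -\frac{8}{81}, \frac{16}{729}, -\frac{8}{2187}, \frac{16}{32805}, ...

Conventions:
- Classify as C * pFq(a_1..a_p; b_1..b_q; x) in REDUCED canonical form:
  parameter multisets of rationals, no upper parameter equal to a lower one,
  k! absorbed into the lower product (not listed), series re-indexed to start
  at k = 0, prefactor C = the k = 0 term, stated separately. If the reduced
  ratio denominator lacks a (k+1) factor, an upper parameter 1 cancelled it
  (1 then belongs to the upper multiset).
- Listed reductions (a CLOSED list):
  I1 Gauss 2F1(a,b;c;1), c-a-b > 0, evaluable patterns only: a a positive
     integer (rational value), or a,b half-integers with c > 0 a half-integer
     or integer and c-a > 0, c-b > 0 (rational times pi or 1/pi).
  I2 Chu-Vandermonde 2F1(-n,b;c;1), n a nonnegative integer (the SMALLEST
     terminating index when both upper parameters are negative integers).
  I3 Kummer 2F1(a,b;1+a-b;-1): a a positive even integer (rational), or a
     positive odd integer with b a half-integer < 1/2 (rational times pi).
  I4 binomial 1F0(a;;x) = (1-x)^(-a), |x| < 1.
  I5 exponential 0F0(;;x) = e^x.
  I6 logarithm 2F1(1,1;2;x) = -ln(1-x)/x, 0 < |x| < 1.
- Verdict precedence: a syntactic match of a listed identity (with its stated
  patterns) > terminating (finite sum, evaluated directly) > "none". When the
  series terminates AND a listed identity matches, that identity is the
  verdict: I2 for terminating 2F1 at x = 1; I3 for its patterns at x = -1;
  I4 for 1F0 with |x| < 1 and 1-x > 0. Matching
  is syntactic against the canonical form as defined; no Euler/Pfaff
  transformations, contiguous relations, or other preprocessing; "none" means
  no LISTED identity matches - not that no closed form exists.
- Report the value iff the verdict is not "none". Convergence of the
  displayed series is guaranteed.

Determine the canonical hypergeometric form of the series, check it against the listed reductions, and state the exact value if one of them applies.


Classification (C = -\frac{4}{9}): 0F0 with upper {-}, lower {-}, argument x = -\frac{2}{3}. Verdict: the I5 exponential reduction applies (the 0F0 exponential series at x = -\frac{2}{3}). Value: \left(-\frac{4}{9}\right) \cdot e^{-\frac{2}{3}}.

Key step: from the first term -\frac{4}{9}: the two geometric factors (prefactor -4/9) combine into one argument.
Ratio: r(k) = -\frac{2}{3} * 1 / [(k+1)] - rational in k. x = -\frac{2}{3}; t_0 = -\frac{4}{9}; negate the roots.


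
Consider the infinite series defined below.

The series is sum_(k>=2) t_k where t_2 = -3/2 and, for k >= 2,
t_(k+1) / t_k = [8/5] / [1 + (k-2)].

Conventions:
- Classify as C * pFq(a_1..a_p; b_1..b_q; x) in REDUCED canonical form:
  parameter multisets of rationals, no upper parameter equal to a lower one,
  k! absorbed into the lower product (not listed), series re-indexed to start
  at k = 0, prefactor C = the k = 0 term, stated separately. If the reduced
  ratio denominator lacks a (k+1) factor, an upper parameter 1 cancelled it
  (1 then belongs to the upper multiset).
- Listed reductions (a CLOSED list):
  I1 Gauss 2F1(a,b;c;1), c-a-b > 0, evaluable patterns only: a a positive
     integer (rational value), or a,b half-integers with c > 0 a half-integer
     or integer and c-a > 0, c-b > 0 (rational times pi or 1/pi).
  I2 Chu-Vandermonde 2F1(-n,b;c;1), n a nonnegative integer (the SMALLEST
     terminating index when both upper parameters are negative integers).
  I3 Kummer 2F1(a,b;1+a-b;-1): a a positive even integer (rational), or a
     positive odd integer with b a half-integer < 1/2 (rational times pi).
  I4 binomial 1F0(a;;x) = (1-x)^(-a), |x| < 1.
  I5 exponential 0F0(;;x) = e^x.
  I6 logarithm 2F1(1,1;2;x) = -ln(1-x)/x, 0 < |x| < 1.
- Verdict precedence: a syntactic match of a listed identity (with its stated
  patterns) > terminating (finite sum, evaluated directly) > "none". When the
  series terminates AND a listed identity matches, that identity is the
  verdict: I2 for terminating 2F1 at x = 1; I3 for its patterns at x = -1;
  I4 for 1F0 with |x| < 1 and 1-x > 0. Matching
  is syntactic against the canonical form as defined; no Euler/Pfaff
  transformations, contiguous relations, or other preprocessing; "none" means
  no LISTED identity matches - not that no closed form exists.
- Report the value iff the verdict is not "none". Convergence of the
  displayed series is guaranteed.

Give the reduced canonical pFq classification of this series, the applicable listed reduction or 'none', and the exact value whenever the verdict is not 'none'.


x = 8/5 here; the reduced form reads 0F0, upper {-}, lower {-}, C = -3/2. Verdict (x = 8/5): the I5 exponential reduction applies (the 0F0 exponential series at x = 8/5). Value: (-3/2) * e^(8/5).

The tell: with t_0 = -3/2, roots of the ratio polynomials (prefactor -3/2) are the negated parameters.
Step ratio: r(k) = (8/5) * 1 / [(k+1)] - rational in k, leading ratio (8/5); with t_0 = -3/2, classification follows.


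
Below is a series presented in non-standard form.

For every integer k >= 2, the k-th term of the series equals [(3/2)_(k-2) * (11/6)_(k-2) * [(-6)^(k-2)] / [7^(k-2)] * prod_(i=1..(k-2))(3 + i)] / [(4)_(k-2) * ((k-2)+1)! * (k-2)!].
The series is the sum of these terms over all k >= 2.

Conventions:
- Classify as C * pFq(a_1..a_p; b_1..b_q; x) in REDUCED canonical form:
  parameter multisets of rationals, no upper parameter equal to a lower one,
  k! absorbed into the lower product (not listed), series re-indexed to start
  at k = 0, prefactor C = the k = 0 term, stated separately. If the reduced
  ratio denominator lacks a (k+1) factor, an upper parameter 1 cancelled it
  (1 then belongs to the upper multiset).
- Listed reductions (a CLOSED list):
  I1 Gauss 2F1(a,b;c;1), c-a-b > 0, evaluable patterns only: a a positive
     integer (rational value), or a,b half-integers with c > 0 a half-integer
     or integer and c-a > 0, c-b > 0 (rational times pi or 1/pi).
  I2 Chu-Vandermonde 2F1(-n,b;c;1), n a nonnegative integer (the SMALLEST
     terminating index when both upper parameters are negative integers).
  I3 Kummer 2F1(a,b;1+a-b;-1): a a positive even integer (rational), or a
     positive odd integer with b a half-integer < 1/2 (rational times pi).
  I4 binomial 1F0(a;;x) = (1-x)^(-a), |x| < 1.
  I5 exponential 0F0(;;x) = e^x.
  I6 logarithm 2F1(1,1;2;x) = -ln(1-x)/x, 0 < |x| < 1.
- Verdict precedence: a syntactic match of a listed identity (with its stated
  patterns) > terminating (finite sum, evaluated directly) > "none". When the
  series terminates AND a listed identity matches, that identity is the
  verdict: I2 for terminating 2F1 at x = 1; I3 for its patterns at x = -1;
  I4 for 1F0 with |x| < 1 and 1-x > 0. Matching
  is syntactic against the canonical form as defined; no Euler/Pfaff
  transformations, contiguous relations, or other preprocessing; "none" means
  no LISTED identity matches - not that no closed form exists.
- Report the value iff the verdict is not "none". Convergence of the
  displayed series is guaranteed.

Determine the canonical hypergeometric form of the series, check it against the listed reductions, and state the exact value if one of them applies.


Classification (C = 1): 2F1 with upper {3/2, 11/6}, lower {2}, argument x = -6/7. Verdict: none (x = -6/7): each listed identity misses the multisets {3/2, 11/6} ; {2}.

First insight: t_0 = 1 here, and the two geometric factors (C = 1) combine into one argument.
Consecutive-term ratio: r(k) = (-6/7) * (k+3/2) (k+11/6) / [(k+2) (k+1)] - rational in k. x = (-6/7); t_0 = 1; negate the roots.


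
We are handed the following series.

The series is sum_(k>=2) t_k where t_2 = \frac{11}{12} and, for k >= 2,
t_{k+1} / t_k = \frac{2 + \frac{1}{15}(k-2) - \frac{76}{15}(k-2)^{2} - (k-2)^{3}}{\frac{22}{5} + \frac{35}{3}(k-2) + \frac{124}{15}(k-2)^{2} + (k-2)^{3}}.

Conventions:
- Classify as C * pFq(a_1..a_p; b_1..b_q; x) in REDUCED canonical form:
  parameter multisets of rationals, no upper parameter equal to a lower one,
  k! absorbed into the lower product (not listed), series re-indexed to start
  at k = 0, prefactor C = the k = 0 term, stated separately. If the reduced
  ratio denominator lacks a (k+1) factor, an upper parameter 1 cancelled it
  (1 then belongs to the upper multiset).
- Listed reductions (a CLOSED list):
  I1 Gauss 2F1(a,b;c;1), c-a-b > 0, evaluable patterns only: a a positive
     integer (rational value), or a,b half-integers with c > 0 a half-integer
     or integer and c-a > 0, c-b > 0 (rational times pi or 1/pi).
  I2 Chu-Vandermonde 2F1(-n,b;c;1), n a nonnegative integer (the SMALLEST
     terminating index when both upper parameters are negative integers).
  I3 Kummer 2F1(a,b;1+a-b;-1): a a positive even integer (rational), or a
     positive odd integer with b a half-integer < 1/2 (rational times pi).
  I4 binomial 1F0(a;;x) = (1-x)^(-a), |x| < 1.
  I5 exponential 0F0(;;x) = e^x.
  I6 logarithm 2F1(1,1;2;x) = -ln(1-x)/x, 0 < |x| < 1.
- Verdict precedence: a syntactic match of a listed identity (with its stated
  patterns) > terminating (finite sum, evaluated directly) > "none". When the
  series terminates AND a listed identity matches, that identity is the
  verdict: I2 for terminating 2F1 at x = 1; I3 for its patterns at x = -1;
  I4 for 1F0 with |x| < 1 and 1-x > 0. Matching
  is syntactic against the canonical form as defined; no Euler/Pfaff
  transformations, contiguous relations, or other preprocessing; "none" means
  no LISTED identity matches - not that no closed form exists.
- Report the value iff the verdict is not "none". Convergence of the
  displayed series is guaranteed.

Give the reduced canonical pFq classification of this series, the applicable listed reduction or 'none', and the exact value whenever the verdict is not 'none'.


x = -1 here; the reduced form reads 2F1, upper {-\frac{3}{5}, 5}, lower {\frac{33}{5}}, C = \frac{11}{12}. Verdict: none - at argument -1 the multisets {-\frac{3}{5}, 5} ; {\frac{33}{5}} match no listed identity.

First insight: from the first term \frac{11}{12}: cancel k + 2/3 from the displayed ratio first; then prefactor 11/12.
Adjacent-term ratio: r(k) = -1 * (k-\frac{3}{5}) (k+5) / [(k+\frac{33}{5}) (k+1)] - rational; roots negated = parameters, x = -1, C = \frac{11}{12}.


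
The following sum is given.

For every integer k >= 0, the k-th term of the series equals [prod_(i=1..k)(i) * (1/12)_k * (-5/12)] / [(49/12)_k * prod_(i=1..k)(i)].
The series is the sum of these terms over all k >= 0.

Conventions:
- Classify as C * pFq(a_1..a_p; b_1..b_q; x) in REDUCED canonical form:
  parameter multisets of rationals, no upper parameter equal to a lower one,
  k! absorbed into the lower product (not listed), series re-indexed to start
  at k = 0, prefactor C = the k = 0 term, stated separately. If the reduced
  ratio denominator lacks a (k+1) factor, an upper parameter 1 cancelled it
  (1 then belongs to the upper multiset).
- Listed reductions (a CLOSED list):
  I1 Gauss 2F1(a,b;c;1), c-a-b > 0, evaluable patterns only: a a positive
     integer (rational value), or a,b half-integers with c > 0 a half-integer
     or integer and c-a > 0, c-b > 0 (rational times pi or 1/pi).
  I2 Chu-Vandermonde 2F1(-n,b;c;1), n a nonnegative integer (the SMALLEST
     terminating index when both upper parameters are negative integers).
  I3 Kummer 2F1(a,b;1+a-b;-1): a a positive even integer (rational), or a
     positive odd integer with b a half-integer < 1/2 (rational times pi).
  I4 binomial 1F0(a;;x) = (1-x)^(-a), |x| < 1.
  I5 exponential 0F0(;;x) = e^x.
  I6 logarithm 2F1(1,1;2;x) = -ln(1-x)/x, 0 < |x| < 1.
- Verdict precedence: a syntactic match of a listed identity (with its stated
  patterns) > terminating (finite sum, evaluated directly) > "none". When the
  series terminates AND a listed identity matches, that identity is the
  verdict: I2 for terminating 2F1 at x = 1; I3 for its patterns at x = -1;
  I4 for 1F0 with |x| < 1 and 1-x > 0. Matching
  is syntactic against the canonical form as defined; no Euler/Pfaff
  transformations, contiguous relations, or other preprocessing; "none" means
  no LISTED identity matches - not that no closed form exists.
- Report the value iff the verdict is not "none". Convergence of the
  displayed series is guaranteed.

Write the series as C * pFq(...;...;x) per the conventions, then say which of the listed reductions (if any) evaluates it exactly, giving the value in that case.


Structural cue: t_0 = -5/12 here, and the product of the first k integers (C = -5/12, x = 1) is k!.
Step ratio: r(k) = 1 * (k+1/12) (k+1) / [(k+49/12) (k+1)] - rational in k, leading ratio 1; with t_0 = -5/12, classification follows.

The series (x = 1) is 2F1: upper {1/12, 1}, lower {49/12}, prefactor -5/12. Verdict at x = 1: the Gauss summation I1 matches (x = 1: the Gamma ratio telescopes since c-a-b = 3 > 0 and a = 1 in Z>0). Hence: -185/432.


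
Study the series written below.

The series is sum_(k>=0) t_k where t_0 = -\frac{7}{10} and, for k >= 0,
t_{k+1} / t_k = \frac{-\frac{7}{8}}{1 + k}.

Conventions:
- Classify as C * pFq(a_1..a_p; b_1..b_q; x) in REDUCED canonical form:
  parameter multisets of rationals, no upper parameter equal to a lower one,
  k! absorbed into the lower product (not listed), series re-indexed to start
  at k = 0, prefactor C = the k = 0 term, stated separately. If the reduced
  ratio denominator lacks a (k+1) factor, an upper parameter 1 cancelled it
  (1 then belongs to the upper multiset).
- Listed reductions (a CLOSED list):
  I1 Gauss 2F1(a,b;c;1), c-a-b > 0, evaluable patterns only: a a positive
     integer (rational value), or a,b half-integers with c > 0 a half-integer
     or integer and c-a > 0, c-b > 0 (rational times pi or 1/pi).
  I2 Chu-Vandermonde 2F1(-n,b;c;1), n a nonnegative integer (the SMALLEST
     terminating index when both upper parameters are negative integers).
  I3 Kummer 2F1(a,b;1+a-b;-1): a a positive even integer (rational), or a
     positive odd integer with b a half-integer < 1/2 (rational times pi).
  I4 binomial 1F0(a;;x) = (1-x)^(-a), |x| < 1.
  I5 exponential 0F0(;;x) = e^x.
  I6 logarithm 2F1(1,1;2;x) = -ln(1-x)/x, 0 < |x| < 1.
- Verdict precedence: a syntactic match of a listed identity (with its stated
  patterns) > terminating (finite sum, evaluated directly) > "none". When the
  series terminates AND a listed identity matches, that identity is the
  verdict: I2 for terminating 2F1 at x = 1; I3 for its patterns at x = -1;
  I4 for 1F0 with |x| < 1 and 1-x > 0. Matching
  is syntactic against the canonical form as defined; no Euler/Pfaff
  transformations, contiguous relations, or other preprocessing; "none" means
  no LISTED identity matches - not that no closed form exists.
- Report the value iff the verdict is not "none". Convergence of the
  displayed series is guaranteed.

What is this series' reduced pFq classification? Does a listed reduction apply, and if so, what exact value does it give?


The series (x = -\frac{7}{8}) is 0F0: upper {-}, lower {-}, prefactor -\frac{7}{10}. Verdict at x = -\frac{7}{8}: the I5 exponential reduction matches (the 0F0 exponential series at x = -\frac{7}{8}). Exact value: \left(-\frac{7}{10}\right) \cdot e^{-\frac{7}{8}}.

First insight: t_0 = -\frac{7}{10} here, and roots of the ratio polynomials (C = -7/10) are the negated parameters.
Term ratio: r(k) = -\frac{7}{8} * 1 / [(k+1)] - poly over poly, x = -\frac{7}{8} from leading terms; C = -\frac{7}{10} at k = 0.


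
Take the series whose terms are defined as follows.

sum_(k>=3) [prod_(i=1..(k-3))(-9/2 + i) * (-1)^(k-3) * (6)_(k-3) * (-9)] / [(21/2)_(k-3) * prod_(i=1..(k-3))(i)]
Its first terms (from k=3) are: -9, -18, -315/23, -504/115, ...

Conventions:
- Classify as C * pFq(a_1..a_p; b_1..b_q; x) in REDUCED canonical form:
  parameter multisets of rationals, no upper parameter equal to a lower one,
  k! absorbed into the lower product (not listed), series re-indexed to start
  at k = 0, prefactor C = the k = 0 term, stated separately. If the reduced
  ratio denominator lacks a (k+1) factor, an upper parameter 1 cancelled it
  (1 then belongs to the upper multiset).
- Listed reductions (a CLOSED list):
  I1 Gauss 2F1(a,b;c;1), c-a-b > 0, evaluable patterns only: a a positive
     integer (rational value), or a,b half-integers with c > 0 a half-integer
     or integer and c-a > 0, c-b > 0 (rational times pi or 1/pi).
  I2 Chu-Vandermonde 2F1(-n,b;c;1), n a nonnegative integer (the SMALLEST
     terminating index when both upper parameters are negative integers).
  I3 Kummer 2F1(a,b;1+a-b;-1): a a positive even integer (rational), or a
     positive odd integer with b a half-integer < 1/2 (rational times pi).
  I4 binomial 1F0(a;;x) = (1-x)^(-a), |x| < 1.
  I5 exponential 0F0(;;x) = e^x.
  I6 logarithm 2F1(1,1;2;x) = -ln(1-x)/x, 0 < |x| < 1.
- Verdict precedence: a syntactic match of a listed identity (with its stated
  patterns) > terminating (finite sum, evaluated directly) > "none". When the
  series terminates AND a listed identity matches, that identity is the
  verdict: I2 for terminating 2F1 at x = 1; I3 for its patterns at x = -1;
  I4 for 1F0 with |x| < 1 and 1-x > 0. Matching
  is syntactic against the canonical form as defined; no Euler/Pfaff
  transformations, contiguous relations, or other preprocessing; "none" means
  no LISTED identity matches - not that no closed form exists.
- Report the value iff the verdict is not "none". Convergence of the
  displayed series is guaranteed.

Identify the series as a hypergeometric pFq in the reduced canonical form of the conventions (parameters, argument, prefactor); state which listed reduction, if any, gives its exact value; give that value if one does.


With C = -9: the canonical form is 2F1(-7/2, 6; 21/2; -1). Verdict: this is the Kummer evaluation I3 (x = -1; c = 21/2 equals 1+a-b for upper {-7/2, 6}: listed pattern). Value: -2907/64.

The tell: x = (-1) and the product of the first k integers (C = -9) is k!.
Ratio: r(k) = (-1) * (k-7/2) (k+6) / [(k+21/2) (k+1)] - poly over poly, x = (-1) from leading terms; C = -9 at k = 0.


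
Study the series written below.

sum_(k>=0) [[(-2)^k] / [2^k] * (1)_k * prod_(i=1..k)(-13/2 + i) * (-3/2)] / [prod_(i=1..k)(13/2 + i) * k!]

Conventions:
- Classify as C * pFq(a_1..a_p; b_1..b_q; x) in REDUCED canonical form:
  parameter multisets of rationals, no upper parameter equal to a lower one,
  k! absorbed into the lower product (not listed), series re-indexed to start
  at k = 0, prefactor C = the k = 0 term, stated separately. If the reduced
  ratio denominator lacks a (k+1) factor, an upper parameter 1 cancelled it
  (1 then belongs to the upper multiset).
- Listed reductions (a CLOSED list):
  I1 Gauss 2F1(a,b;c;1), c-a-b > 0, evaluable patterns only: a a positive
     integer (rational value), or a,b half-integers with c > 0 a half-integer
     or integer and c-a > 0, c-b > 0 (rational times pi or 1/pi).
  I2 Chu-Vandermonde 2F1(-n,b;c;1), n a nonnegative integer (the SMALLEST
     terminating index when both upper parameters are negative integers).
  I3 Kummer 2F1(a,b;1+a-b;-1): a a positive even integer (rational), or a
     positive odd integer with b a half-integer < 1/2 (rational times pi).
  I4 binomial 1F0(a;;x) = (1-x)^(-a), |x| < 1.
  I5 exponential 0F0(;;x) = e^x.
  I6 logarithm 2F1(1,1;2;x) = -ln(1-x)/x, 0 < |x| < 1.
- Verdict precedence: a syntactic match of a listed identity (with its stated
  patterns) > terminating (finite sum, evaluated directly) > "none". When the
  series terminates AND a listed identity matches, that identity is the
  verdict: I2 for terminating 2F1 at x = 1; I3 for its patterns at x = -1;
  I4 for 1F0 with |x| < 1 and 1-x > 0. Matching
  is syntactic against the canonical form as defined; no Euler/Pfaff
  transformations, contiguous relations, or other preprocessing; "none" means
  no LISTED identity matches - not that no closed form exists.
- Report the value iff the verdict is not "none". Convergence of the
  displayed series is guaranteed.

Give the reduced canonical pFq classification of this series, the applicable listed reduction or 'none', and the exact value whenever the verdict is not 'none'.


First insight: with t_0 = -3/2, the running product (prefactor -3/2) telescopes to a rising factorial.
Consecutive-term ratio: r(k) = (-1) * (k-11/2) (k+1) / [(k+15/2) (k+1)] - rational; roots negated = parameters, x = (-1), C = -3/2.

At argument -1: a 2F1 with upper {-11/2, 1}, lower {15/2}, scaled by C = -3/2. Verdict: Kummer (I3) fires (x = -1; c = 15/2 equals 1+a-b for upper {-11/2, 1}: listed pattern). Hence: (-9009/8192) * pi.


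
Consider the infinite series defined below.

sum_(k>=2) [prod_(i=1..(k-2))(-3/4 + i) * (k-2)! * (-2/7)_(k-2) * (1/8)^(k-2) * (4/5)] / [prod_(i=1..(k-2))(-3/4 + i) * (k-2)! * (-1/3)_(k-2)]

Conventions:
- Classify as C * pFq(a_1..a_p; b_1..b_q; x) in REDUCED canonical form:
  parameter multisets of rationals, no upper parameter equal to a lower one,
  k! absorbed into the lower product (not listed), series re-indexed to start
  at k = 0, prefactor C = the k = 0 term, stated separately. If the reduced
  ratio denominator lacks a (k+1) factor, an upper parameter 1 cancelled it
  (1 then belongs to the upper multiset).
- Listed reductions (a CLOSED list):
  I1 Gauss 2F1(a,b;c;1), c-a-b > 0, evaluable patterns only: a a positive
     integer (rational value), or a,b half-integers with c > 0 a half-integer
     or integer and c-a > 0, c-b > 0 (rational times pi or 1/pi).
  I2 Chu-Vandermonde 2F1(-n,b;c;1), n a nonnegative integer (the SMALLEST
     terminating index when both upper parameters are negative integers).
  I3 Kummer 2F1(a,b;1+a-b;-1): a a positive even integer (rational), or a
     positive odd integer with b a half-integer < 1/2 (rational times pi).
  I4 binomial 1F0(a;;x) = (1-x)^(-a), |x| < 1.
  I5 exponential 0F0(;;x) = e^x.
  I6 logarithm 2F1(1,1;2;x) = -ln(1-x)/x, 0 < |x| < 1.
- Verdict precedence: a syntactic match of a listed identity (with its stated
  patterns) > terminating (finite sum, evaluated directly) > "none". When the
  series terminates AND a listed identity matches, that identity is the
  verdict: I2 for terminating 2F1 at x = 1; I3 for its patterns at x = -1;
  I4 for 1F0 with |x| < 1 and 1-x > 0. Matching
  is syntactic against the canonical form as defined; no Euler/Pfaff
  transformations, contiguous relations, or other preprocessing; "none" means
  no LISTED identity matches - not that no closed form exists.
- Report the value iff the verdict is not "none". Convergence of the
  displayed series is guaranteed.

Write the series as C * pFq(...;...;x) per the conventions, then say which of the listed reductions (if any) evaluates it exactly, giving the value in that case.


The series (x = 1/8) is 2F1: upper {-2/7, 1}, lower {-1/3}, prefactor 4/5. Verdict: none. Every listed pattern misses the 2F1 form at 1/8, upper {-2/7, 1}.

First insight: from the first term 4/5: the lower running product (prefactor 4/5) is a rising factorial.
Adjacent-term ratio: r(k) = (1/8) * (k-2/7) (k+1) / [(k-1/3) (k+1)] - rational; roots negated = parameters, x = (1/8), C = 4/5.
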